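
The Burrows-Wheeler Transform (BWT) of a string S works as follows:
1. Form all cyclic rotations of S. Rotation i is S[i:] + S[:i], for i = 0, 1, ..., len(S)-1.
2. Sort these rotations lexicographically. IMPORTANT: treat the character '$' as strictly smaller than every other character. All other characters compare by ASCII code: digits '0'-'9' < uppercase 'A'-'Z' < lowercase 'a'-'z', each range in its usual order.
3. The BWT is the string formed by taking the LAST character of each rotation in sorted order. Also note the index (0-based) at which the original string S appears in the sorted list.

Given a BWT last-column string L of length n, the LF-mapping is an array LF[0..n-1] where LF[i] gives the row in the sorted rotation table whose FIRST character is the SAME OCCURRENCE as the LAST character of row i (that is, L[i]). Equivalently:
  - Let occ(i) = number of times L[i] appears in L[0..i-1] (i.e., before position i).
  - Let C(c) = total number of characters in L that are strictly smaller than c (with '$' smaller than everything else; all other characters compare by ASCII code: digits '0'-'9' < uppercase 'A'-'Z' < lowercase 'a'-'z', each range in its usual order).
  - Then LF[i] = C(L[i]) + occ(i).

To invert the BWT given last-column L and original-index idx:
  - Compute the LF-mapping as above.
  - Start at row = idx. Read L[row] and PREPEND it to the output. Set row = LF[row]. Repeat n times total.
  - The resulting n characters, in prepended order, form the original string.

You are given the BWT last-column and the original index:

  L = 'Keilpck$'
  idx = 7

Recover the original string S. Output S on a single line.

LF mapping: 1 3 4 6 7 2 5 0
Walk LF starting at row 7, prepending L[row]:
  step 1: row=7, L[7]='$', prepend. Next row=LF[7]=0
  step 2: row=0, L[0]='K', prepend. Next row=LF[0]=1
  step 3: row=1, L[1]='e', prepend. Next row=LF[1]=3
  step 4: row=3, L[3]='l', prepend. Next row=LF[3]=6
  step 5: row=6, L[6]='k', prepend. Next row=LF[6]=5
  step 6: row=5, L[5]='c', prepend. Next row=LF[5]=2
  step 7: row=2, L[2]='i', prepend. Next row=LF[2]=4
  step 8: row=4, L[4]='p', prepend. Next row=LF[4]=7
Reversed output: pickleK$

Answer: pickleK$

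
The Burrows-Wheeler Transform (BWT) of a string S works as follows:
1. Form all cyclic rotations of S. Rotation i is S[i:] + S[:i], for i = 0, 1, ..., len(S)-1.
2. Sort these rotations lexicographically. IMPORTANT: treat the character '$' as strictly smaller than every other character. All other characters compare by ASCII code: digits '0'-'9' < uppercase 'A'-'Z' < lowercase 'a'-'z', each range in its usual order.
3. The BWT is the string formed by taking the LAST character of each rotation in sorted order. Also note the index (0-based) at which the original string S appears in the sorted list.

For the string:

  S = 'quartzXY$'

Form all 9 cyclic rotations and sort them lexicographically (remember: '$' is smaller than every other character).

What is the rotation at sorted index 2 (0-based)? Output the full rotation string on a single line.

Answer: Y$quartzX

Derivation:
All 9 rotations (rotation i = S[i:]+S[:i]):
  rot[0] = quartzXY$
  rot[1] = uartzXY$q
  rot[2] = artzXY$qu
  rot[3] = rtzXY$qua
  rot[4] = tzXY$quar
  rot[5] = zXY$quart
  rot[6] = XY$quartz
  rot[7] = Y$quartzX
  rot[8] = $quartzXY
Sorted (with $ < everything):
  sorted[0] = $quartzXY
  sorted[1] = XY$quartz
  sorted[2] = Y$quartzX
  sorted[3] = artzXY$qu
  sorted[4] = quartzXY$
  sorted[5] = rtzXY$qua
  sorted[6] = tzXY$quar
  sorted[7] = uartzXY$q
  sorted[8] = zXY$quart
sorted[2] = Y$quartzX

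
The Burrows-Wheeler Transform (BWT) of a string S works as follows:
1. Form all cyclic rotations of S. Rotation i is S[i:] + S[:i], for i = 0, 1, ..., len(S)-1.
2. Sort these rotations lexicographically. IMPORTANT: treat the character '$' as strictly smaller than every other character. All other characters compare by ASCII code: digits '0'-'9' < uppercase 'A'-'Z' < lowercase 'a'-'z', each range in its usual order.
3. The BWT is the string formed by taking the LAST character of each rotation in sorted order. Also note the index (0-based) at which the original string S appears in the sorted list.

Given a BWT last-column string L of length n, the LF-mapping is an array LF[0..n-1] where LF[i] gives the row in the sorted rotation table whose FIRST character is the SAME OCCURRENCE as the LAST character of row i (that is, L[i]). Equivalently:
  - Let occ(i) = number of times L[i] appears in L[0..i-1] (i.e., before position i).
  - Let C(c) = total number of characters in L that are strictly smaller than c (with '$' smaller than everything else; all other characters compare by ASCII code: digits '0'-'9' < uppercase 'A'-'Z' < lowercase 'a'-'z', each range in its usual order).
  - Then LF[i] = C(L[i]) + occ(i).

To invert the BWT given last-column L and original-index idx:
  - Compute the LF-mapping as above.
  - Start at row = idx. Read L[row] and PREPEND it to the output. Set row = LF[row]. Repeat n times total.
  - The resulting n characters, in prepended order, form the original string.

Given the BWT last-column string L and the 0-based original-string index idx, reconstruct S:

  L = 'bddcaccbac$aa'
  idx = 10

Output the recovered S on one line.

LF mapping: 5 11 12 7 1 8 9 6 2 10 0 3 4
Walk LF starting at row 10, prepending L[row]:
  step 1: row=10, L[10]='$', prepend. Next row=LF[10]=0
  step 2: row=0, L[0]='b', prepend. Next row=LF[0]=5
  step 3: row=5, L[5]='c', prepend. Next row=LF[5]=8
  step 4: row=8, L[8]='a', prepend. Next row=LF[8]=2
  step 5: row=2, L[2]='d', prepend. Next row=LF[2]=12
  step 6: row=12, L[12]='a', prepend. Next row=LF[12]=4
  step 7: row=4, L[4]='a', prepend. Next row=LF[4]=1
  step 8: row=1, L[1]='d', prepend. Next row=LF[1]=11
  step 9: row=11, L[11]='a', prepend. Next row=LF[11]=3
  step 10: row=3, L[3]='c', prepend. Next row=LF[3]=7
  step 11: row=7, L[7]='b', prepend. Next row=LF[7]=6
  step 12: row=6, L[6]='c', prepend. Next row=LF[6]=9
  step 13: row=9, L[9]='c', prepend. Next row=LF[9]=10
Reversed output: ccbcadaadacb$

Answer: ccbcadaadacb$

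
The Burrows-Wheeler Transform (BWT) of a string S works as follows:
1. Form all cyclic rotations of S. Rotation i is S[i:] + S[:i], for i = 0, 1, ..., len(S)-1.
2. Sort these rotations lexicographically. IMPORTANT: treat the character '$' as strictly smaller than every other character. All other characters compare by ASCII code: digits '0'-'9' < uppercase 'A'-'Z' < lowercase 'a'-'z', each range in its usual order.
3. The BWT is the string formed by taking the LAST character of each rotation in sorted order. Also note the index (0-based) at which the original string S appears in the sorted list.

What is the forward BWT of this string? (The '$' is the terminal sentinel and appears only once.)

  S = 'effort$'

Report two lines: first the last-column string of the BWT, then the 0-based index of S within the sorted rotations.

All 7 rotations (rotation i = S[i:]+S[:i]):
  rot[0] = effort$
  rot[1] = ffort$e
  rot[2] = fort$ef
  rot[3] = ort$eff
  rot[4] = rt$effo
  rot[5] = t$effor
  rot[6] = $effort
Sorted (with $ < everything):
  sorted[0] = $effort  (last char: 't')
  sorted[1] = effort$  (last char: '$')
  sorted[2] = ffort$e  (last char: 'e')
  sorted[3] = fort$ef  (last char: 'f')
  sorted[4] = ort$eff  (last char: 'f')
  sorted[5] = rt$effo  (last char: 'o')
  sorted[6] = t$effor  (last char: 'r')
Last column: t$effor
Original string S is at sorted index 1

Answer: t$effor
1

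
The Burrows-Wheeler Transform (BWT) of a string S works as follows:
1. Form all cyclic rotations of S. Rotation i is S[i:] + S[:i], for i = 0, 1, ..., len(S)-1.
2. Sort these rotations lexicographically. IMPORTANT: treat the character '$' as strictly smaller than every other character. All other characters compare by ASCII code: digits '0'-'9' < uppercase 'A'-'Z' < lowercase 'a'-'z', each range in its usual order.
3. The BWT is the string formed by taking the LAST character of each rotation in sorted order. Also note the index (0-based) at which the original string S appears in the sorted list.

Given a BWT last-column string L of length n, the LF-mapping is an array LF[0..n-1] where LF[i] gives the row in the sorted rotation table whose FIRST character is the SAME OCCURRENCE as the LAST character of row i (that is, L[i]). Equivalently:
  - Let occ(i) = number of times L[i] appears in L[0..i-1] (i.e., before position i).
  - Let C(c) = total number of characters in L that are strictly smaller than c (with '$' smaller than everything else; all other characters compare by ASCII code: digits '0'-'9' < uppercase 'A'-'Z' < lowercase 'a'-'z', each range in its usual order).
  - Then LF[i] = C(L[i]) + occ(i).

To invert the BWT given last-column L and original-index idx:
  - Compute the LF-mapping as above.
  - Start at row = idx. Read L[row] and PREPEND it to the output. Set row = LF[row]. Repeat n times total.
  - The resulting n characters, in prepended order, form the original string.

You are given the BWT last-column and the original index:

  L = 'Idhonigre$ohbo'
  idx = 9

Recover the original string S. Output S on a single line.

LF mapping: 1 3 6 10 9 8 5 13 4 0 11 7 2 12
Walk LF starting at row 9, prepending L[row]:
  step 1: row=9, L[9]='$', prepend. Next row=LF[9]=0
  step 2: row=0, L[0]='I', prepend. Next row=LF[0]=1
  step 3: row=1, L[1]='d', prepend. Next row=LF[1]=3
  step 4: row=3, L[3]='o', prepend. Next row=LF[3]=10
  step 5: row=10, L[10]='o', prepend. Next row=LF[10]=11
  step 6: row=11, L[11]='h', prepend. Next row=LF[11]=7
  step 7: row=7, L[7]='r', prepend. Next row=LF[7]=13
  step 8: row=13, L[13]='o', prepend. Next row=LF[13]=12
  step 9: row=12, L[12]='b', prepend. Next row=LF[12]=2
  step 10: row=2, L[2]='h', prepend. Next row=LF[2]=6
  step 11: row=6, L[6]='g', prepend. Next row=LF[6]=5
  step 12: row=5, L[5]='i', prepend. Next row=LF[5]=8
  step 13: row=8, L[8]='e', prepend. Next row=LF[8]=4
  step 14: row=4, L[4]='n', prepend. Next row=LF[4]=9
Reversed output: neighborhoodI$

Answer: neighborhoodI$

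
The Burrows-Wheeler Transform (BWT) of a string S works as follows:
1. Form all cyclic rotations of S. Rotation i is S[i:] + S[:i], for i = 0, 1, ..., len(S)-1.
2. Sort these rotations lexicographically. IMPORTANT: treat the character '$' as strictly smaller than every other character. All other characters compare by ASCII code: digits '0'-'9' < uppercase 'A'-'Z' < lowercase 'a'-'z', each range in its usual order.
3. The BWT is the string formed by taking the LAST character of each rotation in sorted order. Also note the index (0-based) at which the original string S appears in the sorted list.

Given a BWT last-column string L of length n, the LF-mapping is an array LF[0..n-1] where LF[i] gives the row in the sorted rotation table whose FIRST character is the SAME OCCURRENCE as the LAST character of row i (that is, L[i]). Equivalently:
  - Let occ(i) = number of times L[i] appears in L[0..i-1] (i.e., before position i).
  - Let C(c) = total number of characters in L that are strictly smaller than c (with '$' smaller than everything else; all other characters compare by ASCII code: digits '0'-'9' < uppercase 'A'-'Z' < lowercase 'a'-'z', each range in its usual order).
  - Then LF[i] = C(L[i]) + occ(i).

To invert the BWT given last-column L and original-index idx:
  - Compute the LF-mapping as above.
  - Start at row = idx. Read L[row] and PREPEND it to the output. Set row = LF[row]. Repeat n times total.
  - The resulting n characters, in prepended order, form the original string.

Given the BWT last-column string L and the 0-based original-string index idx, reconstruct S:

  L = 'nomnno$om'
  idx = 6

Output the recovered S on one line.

Answer: ommoonnn$

Derivation:
LF mapping: 3 6 1 4 5 7 0 8 2
Walk LF starting at row 6, prepending L[row]:
  step 1: row=6, L[6]='$', prepend. Next row=LF[6]=0
  step 2: row=0, L[0]='n', prepend. Next row=LF[0]=3
  step 3: row=3, L[3]='n', prepend. Next row=LF[3]=4
  step 4: row=4, L[4]='n', prepend. Next row=LF[4]=5
  step 5: row=5, L[5]='o', prepend. Next row=LF[5]=7
  step 6: row=7, L[7]='o', prepend. Next row=LF[7]=8
  step 7: row=8, L[8]='m', prepend. Next row=LF[8]=2
  step 8: row=2, L[2]='m', prepend. Next row=LF[2]=1
  step 9: row=1, L[1]='o', prepend. Next row=LF[1]=6
Reversed output: ommoonnn$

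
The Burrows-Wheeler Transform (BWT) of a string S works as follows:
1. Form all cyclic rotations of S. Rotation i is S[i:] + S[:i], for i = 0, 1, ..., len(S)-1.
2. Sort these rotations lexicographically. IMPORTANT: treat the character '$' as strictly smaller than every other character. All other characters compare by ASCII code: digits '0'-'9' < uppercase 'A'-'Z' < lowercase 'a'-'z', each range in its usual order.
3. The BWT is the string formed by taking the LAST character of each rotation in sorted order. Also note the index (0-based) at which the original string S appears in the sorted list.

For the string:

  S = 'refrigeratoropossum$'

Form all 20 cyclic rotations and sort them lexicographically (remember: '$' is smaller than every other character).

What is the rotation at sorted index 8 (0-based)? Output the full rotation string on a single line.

Answer: opossum$refrigerator

Derivation:
All 20 rotations (rotation i = S[i:]+S[:i]):
  rot[0] = refrigeratoropossum$
  rot[1] = efrigeratoropossum$r
  rot[2] = frigeratoropossum$re
  rot[3] = rigeratoropossum$ref
  rot[4] = igeratoropossum$refr
  rot[5] = geratoropossum$refri
  rot[6] = eratoropossum$refrig
  rot[7] = ratoropossum$refrige
  rot[8] = atoropossum$refriger
  rot[9] = toropossum$refrigera
  rot[10] = oropossum$refrigerat
  rot[11] = ropossum$refrigerato
  rot[12] = opossum$refrigerator
  rot[13] = possum$refrigeratoro
  rot[14] = ossum$refrigeratorop
  rot[15] = ssum$refrigeratoropo
  rot[16] = sum$refrigeratoropos
  rot[17] = um$refrigeratoroposs
  rot[18] = m$refrigeratoropossu
  rot[19] = $refrigeratoropossum
Sorted (with $ < everything):
  sorted[0] = $refrigeratoropossum
  sorted[1] = atoropossum$refriger
  sorted[2] = efrigeratoropossum$r
  sorted[3] = eratoropossum$refrig
  sorted[4] = frigeratoropossum$re
  sorted[5] = geratoropossum$refri
  sorted[6] = igeratoropossum$refr
  sorted[7] = m$refrigeratoropossu
  sorted[8] = opossum$refrigerator
  sorted[9] = oropossum$refrigerat
  sorted[10] = ossum$refrigeratorop
  sorted[11] = possum$refrigeratoro
  sorted[12] = ratoropossum$refrige
  sorted[13] = refrigeratoropossum$
  sorted[14] = rigeratoropossum$ref
  sorted[15] = ropossum$refrigerato
  sorted[16] = ssum$refrigeratoropo
  sorted[17] = sum$refrigeratoropos
  sorted[18] = toropossum$refrigera
  sorted[19] = um$refrigeratoroposs
sorted[8] = opossum$refrigerator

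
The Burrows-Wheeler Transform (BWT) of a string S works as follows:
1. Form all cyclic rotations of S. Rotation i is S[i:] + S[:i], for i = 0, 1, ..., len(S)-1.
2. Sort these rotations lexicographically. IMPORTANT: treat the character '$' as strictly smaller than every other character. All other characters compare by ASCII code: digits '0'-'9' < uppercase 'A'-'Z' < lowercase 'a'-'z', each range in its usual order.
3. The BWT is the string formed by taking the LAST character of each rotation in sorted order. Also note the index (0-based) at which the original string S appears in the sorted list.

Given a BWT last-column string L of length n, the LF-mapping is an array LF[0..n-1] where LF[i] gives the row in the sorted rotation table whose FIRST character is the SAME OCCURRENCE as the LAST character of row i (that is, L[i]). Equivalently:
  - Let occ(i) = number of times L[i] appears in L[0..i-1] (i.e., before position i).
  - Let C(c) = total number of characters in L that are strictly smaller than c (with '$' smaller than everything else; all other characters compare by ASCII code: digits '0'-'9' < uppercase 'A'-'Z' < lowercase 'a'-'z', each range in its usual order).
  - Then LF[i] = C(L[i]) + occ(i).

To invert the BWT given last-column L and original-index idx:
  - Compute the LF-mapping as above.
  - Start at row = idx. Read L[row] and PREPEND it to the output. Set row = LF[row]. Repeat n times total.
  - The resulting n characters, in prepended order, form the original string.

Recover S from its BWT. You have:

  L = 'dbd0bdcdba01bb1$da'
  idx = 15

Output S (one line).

LF mapping: 13 7 14 1 8 15 12 16 9 5 2 3 10 11 4 0 17 6
Walk LF starting at row 15, prepending L[row]:
  step 1: row=15, L[15]='$', prepend. Next row=LF[15]=0
  step 2: row=0, L[0]='d', prepend. Next row=LF[0]=13
  step 3: row=13, L[13]='b', prepend. Next row=LF[13]=11
  step 4: row=11, L[11]='1', prepend. Next row=LF[11]=3
  step 5: row=3, L[3]='0', prepend. Next row=LF[3]=1
  step 6: row=1, L[1]='b', prepend. Next row=LF[1]=7
  step 7: row=7, L[7]='d', prepend. Next row=LF[7]=16
  step 8: row=16, L[16]='d', prepend. Next row=LF[16]=17
  step 9: row=17, L[17]='a', prepend. Next row=LF[17]=6
  step 10: row=6, L[6]='c', prepend. Next row=LF[6]=12
  step 11: row=12, L[12]='b', prepend. Next row=LF[12]=10
  step 12: row=10, L[10]='0', prepend. Next row=LF[10]=2
  step 13: row=2, L[2]='d', prepend. Next row=LF[2]=14
  step 14: row=14, L[14]='1', prepend. Next row=LF[14]=4
  step 15: row=4, L[4]='b', prepend. Next row=LF[4]=8
  step 16: row=8, L[8]='b', prepend. Next row=LF[8]=9
  step 17: row=9, L[9]='a', prepend. Next row=LF[9]=5
  step 18: row=5, L[5]='d', prepend. Next row=LF[5]=15
Reversed output: dabb1d0bcaddb01bd$

Answer: dabb1d0bcaddb01bd$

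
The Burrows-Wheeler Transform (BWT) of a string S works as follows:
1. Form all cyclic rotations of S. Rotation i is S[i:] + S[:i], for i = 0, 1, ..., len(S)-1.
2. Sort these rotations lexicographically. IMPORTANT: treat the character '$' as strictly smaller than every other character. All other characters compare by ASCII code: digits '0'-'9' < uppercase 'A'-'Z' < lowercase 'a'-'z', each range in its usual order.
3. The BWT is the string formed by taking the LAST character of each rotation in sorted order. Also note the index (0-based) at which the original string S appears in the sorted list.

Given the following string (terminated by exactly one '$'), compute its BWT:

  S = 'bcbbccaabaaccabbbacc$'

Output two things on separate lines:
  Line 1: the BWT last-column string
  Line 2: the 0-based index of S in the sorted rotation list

Answer: ccbacbaabbac$bcccbaba
12

Derivation:
All 21 rotations (rotation i = S[i:]+S[:i]):
  rot[0] = bcbbccaabaaccabbbacc$
  rot[1] = cbbccaabaaccabbbacc$b
  rot[2] = bbccaabaaccabbbacc$bc
  rot[3] = bccaabaaccabbbacc$bcb
  rot[4] = ccaabaaccabbbacc$bcbb
  rot[5] = caabaaccabbbacc$bcbbc
  rot[6] = aabaaccabbbacc$bcbbcc
  rot[7] = abaaccabbbacc$bcbbcca
  rot[8] = baaccabbbacc$bcbbccaa
  rot[9] = aaccabbbacc$bcbbccaab
  rot[10] = accabbbacc$bcbbccaaba
  rot[11] = ccabbbacc$bcbbccaabaa
  rot[12] = cabbbacc$bcbbccaabaac
  rot[13] = abbbacc$bcbbccaabaacc
  rot[14] = bbbacc$bcbbccaabaacca
  rot[15] = bbacc$bcbbccaabaaccab
  rot[16] = bacc$bcbbccaabaaccabb
  rot[17] = acc$bcbbccaabaaccabbb
  rot[18] = cc$bcbbccaabaaccabbba
  rot[19] = c$bcbbccaabaaccabbbac
  rot[20] = $bcbbccaabaaccabbbacc
Sorted (with $ < everything):
  sorted[0] = $bcbbccaabaaccabbbacc  (last char: 'c')
  sorted[1] = aabaaccabbbacc$bcbbcc  (last char: 'c')
  sorted[2] = aaccabbbacc$bcbbccaab  (last char: 'b')
  sorted[3] = abaaccabbbacc$bcbbcca  (last char: 'a')
  sorted[4] = abbbacc$bcbbccaabaacc  (last char: 'c')
  sorted[5] = acc$bcbbccaabaaccabbb  (last char: 'b')
  sorted[6] = accabbbacc$bcbbccaaba  (last char: 'a')
  sorted[7] = baaccabbbacc$bcbbccaa  (last char: 'a')
  sorted[8] = bacc$bcbbccaabaaccabb  (last char: 'b')
  sorted[9] = bbacc$bcbbccaabaaccab  (last char: 'b')
  sorted[10] = bbbacc$bcbbccaabaacca  (last char: 'a')
  sorted[11] = bbccaabaaccabbbacc$bc  (last char: 'c')
  sorted[12] = bcbbccaabaaccabbbacc$  (last char: '$')
  sorted[13] = bccaabaaccabbbacc$bcb  (last char: 'b')
  sorted[14] = c$bcbbccaabaaccabbbac  (last char: 'c')
  sorted[15] = caabaaccabbbacc$bcbbc  (last char: 'c')
  sorted[16] = cabbbacc$bcbbccaabaac  (last char: 'c')
  sorted[17] = cbbccaabaaccabbbacc$b  (last char: 'b')
  sorted[18] = cc$bcbbccaabaaccabbba  (last char: 'a')
  sorted[19] = ccaabaaccabbbacc$bcbb  (last char: 'b')
  sorted[20] = ccabbbacc$bcbbccaabaa  (last char: 'a')
Last column: ccbacbaabbac$bcccbaba
Original string S is at sorted index 12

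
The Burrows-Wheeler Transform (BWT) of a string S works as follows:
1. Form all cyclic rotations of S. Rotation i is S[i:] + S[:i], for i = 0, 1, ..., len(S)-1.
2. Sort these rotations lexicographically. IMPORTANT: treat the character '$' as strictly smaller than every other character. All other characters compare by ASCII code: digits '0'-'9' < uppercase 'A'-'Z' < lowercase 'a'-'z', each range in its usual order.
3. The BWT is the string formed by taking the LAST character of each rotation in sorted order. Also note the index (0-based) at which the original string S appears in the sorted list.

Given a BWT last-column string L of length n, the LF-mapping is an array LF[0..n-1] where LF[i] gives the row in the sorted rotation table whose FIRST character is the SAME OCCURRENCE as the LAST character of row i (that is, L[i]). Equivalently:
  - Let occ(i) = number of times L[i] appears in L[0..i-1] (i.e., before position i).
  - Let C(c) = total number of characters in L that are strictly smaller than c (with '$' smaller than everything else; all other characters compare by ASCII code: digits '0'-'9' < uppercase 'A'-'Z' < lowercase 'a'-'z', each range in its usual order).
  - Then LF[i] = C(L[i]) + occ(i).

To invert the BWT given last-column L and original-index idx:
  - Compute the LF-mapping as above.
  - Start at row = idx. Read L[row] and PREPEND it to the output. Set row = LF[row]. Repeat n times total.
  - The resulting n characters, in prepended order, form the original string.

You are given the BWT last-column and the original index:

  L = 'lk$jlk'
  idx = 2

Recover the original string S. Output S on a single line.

Answer: kjkll$

Derivation:
LF mapping: 4 2 0 1 5 3
Walk LF starting at row 2, prepending L[row]:
  step 1: row=2, L[2]='$', prepend. Next row=LF[2]=0
  step 2: row=0, L[0]='l', prepend. Next row=LF[0]=4
  step 3: row=4, L[4]='l', prepend. Next row=LF[4]=5
  step 4: row=5, L[5]='k', prepend. Next row=LF[5]=3
  step 5: row=3, L[3]='j', prepend. Next row=LF[3]=1
  step 6: row=1, L[1]='k', prepend. Next row=LF[1]=2
Reversed output: kjkll$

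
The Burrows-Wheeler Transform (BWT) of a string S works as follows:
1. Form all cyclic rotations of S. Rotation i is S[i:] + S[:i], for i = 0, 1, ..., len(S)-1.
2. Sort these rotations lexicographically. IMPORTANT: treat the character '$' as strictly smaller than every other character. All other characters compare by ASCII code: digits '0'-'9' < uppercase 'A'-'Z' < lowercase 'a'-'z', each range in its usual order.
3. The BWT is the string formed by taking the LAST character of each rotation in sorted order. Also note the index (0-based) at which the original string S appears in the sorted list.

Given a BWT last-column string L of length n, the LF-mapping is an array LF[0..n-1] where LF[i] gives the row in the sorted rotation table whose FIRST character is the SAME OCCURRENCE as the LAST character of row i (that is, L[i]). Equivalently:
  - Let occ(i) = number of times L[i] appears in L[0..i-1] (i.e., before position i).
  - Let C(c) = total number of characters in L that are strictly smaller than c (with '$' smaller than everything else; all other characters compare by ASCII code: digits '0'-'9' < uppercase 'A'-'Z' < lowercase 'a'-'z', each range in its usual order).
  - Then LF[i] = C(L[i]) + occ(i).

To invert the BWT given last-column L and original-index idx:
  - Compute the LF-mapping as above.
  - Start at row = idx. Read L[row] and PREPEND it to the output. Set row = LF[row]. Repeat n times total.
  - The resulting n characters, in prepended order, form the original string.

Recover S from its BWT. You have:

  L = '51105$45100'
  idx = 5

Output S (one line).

LF mapping: 8 4 5 1 9 0 7 10 6 2 3
Walk LF starting at row 5, prepending L[row]:
  step 1: row=5, L[5]='$', prepend. Next row=LF[5]=0
  step 2: row=0, L[0]='5', prepend. Next row=LF[0]=8
  step 3: row=8, L[8]='1', prepend. Next row=LF[8]=6
  step 4: row=6, L[6]='4', prepend. Next row=LF[6]=7
  step 5: row=7, L[7]='5', prepend. Next row=LF[7]=10
  step 6: row=10, L[10]='0', prepend. Next row=LF[10]=3
  step 7: row=3, L[3]='0', prepend. Next row=LF[3]=1
  step 8: row=1, L[1]='1', prepend. Next row=LF[1]=4
  step 9: row=4, L[4]='5', prepend. Next row=LF[4]=9
  step 10: row=9, L[9]='0', prepend. Next row=LF[9]=2
  step 11: row=2, L[2]='1', prepend. Next row=LF[2]=5
Reversed output: 1051005415$

Answer: 1051005415$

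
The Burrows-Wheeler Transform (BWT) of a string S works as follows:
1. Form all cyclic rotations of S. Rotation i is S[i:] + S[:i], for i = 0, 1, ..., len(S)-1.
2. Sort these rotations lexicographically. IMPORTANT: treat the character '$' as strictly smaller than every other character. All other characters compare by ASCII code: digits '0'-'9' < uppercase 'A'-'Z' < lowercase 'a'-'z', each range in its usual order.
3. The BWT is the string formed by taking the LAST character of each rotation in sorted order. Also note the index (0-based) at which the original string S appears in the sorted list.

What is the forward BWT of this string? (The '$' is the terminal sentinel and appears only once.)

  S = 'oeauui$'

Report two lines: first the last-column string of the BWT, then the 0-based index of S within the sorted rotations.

All 7 rotations (rotation i = S[i:]+S[:i]):
  rot[0] = oeauui$
  rot[1] = eauui$o
  rot[2] = auui$oe
  rot[3] = uui$oea
  rot[4] = ui$oeau
  rot[5] = i$oeauu
  rot[6] = $oeauui
Sorted (with $ < everything):
  sorted[0] = $oeauui  (last char: 'i')
  sorted[1] = auui$oe  (last char: 'e')
  sorted[2] = eauui$o  (last char: 'o')
  sorted[3] = i$oeauu  (last char: 'u')
  sorted[4] = oeauui$  (last char: '$')
  sorted[5] = ui$oeau  (last char: 'u')
  sorted[6] = uui$oea  (last char: 'a')
Last column: ieou$ua
Original string S is at sorted index 4

Answer: ieou$ua
4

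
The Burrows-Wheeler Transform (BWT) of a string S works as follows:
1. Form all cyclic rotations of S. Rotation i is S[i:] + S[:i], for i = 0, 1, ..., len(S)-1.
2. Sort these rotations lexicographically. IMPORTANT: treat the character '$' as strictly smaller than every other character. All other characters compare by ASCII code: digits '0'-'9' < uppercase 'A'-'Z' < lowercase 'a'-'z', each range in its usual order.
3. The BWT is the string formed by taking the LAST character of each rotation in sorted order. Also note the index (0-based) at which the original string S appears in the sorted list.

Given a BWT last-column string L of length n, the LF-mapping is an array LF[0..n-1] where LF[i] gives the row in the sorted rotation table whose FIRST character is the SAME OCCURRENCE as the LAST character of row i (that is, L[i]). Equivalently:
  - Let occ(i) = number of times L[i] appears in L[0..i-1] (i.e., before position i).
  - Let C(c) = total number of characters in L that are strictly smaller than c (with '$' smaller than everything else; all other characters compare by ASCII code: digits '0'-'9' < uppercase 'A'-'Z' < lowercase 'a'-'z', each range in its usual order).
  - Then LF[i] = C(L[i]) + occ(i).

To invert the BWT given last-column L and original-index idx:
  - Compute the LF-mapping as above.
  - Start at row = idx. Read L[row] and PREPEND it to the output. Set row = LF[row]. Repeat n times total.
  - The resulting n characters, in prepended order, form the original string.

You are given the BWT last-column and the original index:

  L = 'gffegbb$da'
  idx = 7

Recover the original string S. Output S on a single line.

Answer: fbebfagdg$

Derivation:
LF mapping: 8 6 7 5 9 2 3 0 4 1
Walk LF starting at row 7, prepending L[row]:
  step 1: row=7, L[7]='$', prepend. Next row=LF[7]=0
  step 2: row=0, L[0]='g', prepend. Next row=LF[0]=8
  step 3: row=8, L[8]='d', prepend. Next row=LF[8]=4
  step 4: row=4, L[4]='g', prepend. Next row=LF[4]=9
  step 5: row=9, L[9]='a', prepend. Next row=LF[9]=1
  step 6: row=1, L[1]='f', prepend. Next row=LF[1]=6
  step 7: row=6, L[6]='b', prepend. Next row=LF[6]=3
  step 8: row=3, L[3]='e', prepend. Next row=LF[3]=5
  step 9: row=5, L[5]='b', prepend. Next row=LF[5]=2
  step 10: row=2, L[2]='f', prepend. Next row=LF[2]=7
Reversed output: fbebfagdg$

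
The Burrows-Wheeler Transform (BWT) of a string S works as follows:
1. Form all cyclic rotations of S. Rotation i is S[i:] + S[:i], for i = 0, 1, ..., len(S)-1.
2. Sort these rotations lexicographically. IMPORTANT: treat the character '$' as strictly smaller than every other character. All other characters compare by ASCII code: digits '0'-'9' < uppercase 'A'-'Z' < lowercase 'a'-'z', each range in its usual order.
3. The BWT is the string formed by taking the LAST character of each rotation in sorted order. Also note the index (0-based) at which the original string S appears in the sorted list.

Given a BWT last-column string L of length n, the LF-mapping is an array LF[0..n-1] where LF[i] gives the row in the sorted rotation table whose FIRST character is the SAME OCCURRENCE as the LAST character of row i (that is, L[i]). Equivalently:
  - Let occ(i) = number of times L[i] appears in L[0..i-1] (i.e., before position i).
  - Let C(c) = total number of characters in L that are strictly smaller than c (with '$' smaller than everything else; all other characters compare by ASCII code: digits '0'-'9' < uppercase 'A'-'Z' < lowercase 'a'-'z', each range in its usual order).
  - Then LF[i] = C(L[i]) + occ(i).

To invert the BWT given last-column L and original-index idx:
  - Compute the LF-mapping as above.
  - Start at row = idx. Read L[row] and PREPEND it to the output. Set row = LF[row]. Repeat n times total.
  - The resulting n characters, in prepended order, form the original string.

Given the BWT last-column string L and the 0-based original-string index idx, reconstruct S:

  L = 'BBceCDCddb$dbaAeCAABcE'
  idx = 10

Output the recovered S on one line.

Answer: DBAbabCceAdCBdEecAdCB$

Derivation:
LF mapping: 4 5 15 20 7 10 8 17 18 13 0 19 14 12 1 21 9 2 3 6 16 11
Walk LF starting at row 10, prepending L[row]:
  step 1: row=10, L[10]='$', prepend. Next row=LF[10]=0
  step 2: row=0, L[0]='B', prepend. Next row=LF[0]=4
  step 3: row=4, L[4]='C', prepend. Next row=LF[4]=7
  step 4: row=7, L[7]='d', prepend. Next row=LF[7]=17
  step 5: row=17, L[17]='A', prepend. Next row=LF[17]=2
  step 6: row=2, L[2]='c', prepend. Next row=LF[2]=15
  step 7: row=15, L[15]='e', prepend. Next row=LF[15]=21
  step 8: row=21, L[21]='E', prepend. Next row=LF[21]=11
  step 9: row=11, L[11]='d', prepend. Next row=LF[11]=19
  step 10: row=19, L[19]='B', prepend. Next row=LF[19]=6
  step 11: row=6, L[6]='C', prepend. Next row=LF[6]=8
  step 12: row=8, L[8]='d', prepend. Next row=LF[8]=18
  step 13: row=18, L[18]='A', prepend. Next row=LF[18]=3
  step 14: row=3, L[3]='e', prepend. Next row=LF[3]=20
  step 15: row=20, L[20]='c', prepend. Next row=LF[20]=16
  step 16: row=16, L[16]='C', prepend. Next row=LF[16]=9
  step 17: row=9, L[9]='b', prepend. Next row=LF[9]=13
  step 18: row=13, L[13]='a', prepend. Next row=LF[13]=12
  step 19: row=12, L[12]='b', prepend. Next row=LF[12]=14
  step 20: row=14, L[14]='A', prepend. Next row=LF[14]=1
  step 21: row=1, L[1]='B', prepend. Next row=LF[1]=5
  step 22: row=5, L[5]='D', prepend. Next row=LF[5]=10
Reversed output: DBAbabCceAdCBdEecAdCB$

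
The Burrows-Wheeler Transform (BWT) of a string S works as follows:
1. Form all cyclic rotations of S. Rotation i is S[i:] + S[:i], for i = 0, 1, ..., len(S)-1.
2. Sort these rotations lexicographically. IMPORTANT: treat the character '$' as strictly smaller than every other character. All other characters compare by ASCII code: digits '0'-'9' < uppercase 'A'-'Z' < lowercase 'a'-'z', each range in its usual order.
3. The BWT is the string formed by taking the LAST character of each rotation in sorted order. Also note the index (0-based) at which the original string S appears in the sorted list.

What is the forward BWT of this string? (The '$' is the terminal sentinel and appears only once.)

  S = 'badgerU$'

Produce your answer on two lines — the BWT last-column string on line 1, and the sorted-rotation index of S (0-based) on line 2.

Answer: Urb$agde
3

Derivation:
All 8 rotations (rotation i = S[i:]+S[:i]):
  rot[0] = badgerU$
  rot[1] = adgerU$b
  rot[2] = dgerU$ba
  rot[3] = gerU$bad
  rot[4] = erU$badg
  rot[5] = rU$badge
  rot[6] = U$badger
  rot[7] = $badgerU
Sorted (with $ < everything):
  sorted[0] = $badgerU  (last char: 'U')
  sorted[1] = U$badger  (last char: 'r')
  sorted[2] = adgerU$b  (last char: 'b')
  sorted[3] = badgerU$  (last char: '$')
  sorted[4] = dgerU$ba  (last char: 'a')
  sorted[5] = erU$badg  (last char: 'g')
  sorted[6] = gerU$bad  (last char: 'd')
  sorted[7] = rU$badge  (last char: 'e')
Last column: Urb$agde
Original string S is at sorted index 3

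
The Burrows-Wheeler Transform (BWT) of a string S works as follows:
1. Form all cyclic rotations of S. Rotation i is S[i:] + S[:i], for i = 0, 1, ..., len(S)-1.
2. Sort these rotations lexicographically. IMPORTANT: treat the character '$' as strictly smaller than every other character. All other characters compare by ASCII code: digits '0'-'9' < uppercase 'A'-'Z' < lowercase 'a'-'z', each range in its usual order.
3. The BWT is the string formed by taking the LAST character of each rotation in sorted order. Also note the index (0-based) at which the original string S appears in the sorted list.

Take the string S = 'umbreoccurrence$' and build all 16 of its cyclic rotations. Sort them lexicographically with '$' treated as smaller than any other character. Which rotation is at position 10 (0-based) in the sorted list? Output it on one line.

Answer: occurrence$umbre

Derivation:
All 16 rotations (rotation i = S[i:]+S[:i]):
  rot[0] = umbreoccurrence$
  rot[1] = mbreoccurrence$u
  rot[2] = breoccurrence$um
  rot[3] = reoccurrence$umb
  rot[4] = eoccurrence$umbr
  rot[5] = occurrence$umbre
  rot[6] = ccurrence$umbreo
  rot[7] = currence$umbreoc
  rot[8] = urrence$umbreocc
  rot[9] = rrence$umbreoccu
  rot[10] = rence$umbreoccur
  rot[11] = ence$umbreoccurr
  rot[12] = nce$umbreoccurre
  rot[13] = ce$umbreoccurren
  rot[14] = e$umbreoccurrenc
  rot[15] = $umbreoccurrence
Sorted (with $ < everything):
  sorted[0] = $umbreoccurrence
  sorted[1] = breoccurrence$um
  sorted[2] = ccurrence$umbreo
  sorted[3] = ce$umbreoccurren
  sorted[4] = currence$umbreoc
  sorted[5] = e$umbreoccurrenc
  sorted[6] = ence$umbreoccurr
  sorted[7] = eoccurrence$umbr
  sorted[8] = mbreoccurrence$u
  sorted[9] = nce$umbreoccurre
  sorted[10] = occurrence$umbre
  sorted[11] = rence$umbreoccur
  sorted[12] = reoccurrence$umb
  sorted[13] = rrence$umbreoccu
  sorted[14] = umbreoccurrence$
  sorted[15] = urrence$umbreocc
sorted[10] = occurrence$umbre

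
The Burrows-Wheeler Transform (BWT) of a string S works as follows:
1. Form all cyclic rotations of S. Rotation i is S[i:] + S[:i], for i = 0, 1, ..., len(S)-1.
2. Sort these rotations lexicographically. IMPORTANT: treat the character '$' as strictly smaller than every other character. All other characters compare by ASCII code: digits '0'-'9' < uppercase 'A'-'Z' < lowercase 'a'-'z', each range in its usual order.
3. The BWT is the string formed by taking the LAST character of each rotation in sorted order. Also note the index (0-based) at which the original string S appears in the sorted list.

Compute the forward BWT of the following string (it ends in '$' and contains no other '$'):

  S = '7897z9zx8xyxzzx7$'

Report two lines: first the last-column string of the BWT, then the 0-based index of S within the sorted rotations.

All 17 rotations (rotation i = S[i:]+S[:i]):
  rot[0] = 7897z9zx8xyxzzx7$
  rot[1] = 897z9zx8xyxzzx7$7
  rot[2] = 97z9zx8xyxzzx7$78
  rot[3] = 7z9zx8xyxzzx7$789
  rot[4] = z9zx8xyxzzx7$7897
  rot[5] = 9zx8xyxzzx7$7897z
  rot[6] = zx8xyxzzx7$7897z9
  rot[7] = x8xyxzzx7$7897z9z
  rot[8] = 8xyxzzx7$7897z9zx
  rot[9] = xyxzzx7$7897z9zx8
  rot[10] = yxzzx7$7897z9zx8x
  rot[11] = xzzx7$7897z9zx8xy
  rot[12] = zzx7$7897z9zx8xyx
  rot[13] = zx7$7897z9zx8xyxz
  rot[14] = x7$7897z9zx8xyxzz
  rot[15] = 7$7897z9zx8xyxzzx
  rot[16] = $7897z9zx8xyxzzx7
Sorted (with $ < everything):
  sorted[0] = $7897z9zx8xyxzzx7  (last char: '7')
  sorted[1] = 7$7897z9zx8xyxzzx  (last char: 'x')
  sorted[2] = 7897z9zx8xyxzzx7$  (last char: '$')
  sorted[3] = 7z9zx8xyxzzx7$789  (last char: '9')
  sorted[4] = 897z9zx8xyxzzx7$7  (last char: '7')
  sorted[5] = 8xyxzzx7$7897z9zx  (last char: 'x')
  sorted[6] = 97z9zx8xyxzzx7$78  (last char: '8')
  sorted[7] = 9zx8xyxzzx7$7897z  (last char: 'z')
  sorted[8] = x7$7897z9zx8xyxzz  (last char: 'z')
  sorted[9] = x8xyxzzx7$7897z9z  (last char: 'z')
  sorted[10] = xyxzzx7$7897z9zx8  (last char: '8')
  sorted[11] = xzzx7$7897z9zx8xy  (last char: 'y')
  sorted[12] = yxzzx7$7897z9zx8x  (last char: 'x')
  sorted[13] = z9zx8xyxzzx7$7897  (last char: '7')
  sorted[14] = zx7$7897z9zx8xyxz  (last char: 'z')
  sorted[15] = zx8xyxzzx7$7897z9  (last char: '9')
  sorted[16] = zzx7$7897z9zx8xyx  (last char: 'x')
Last column: 7x$97x8zzz8yx7z9x
Original string S is at sorted index 2

Answer: 7x$97x8zzz8yx7z9x
2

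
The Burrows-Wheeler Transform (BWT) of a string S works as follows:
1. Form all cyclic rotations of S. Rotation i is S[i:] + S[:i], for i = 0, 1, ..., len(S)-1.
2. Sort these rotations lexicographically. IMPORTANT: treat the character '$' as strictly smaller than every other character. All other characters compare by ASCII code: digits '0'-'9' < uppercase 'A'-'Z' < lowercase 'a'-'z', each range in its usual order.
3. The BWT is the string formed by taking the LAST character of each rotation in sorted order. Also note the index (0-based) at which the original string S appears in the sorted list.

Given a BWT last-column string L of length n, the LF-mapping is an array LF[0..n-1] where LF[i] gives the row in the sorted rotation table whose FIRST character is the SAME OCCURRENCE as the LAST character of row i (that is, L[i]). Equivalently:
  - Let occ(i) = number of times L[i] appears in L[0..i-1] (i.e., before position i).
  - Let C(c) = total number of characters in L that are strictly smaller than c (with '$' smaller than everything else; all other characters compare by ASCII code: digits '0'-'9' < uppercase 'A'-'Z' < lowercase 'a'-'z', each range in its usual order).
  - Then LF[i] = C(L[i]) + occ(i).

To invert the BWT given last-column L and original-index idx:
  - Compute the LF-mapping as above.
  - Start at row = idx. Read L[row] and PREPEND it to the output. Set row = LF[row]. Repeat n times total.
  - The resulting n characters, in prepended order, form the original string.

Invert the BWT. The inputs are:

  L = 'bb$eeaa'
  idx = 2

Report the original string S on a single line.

Answer: aebaeb$

Derivation:
LF mapping: 3 4 0 5 6 1 2
Walk LF starting at row 2, prepending L[row]:
  step 1: row=2, L[2]='$', prepend. Next row=LF[2]=0
  step 2: row=0, L[0]='b', prepend. Next row=LF[0]=3
  step 3: row=3, L[3]='e', prepend. Next row=LF[3]=5
  step 4: row=5, L[5]='a', prepend. Next row=LF[5]=1
  step 5: row=1, L[1]='b', prepend. Next row=LF[1]=4
  step 6: row=4, L[4]='e', prepend. Next row=LF[4]=6
  step 7: row=6, L[6]='a', prepend. Next row=LF[6]=2
Reversed output: aebaeb$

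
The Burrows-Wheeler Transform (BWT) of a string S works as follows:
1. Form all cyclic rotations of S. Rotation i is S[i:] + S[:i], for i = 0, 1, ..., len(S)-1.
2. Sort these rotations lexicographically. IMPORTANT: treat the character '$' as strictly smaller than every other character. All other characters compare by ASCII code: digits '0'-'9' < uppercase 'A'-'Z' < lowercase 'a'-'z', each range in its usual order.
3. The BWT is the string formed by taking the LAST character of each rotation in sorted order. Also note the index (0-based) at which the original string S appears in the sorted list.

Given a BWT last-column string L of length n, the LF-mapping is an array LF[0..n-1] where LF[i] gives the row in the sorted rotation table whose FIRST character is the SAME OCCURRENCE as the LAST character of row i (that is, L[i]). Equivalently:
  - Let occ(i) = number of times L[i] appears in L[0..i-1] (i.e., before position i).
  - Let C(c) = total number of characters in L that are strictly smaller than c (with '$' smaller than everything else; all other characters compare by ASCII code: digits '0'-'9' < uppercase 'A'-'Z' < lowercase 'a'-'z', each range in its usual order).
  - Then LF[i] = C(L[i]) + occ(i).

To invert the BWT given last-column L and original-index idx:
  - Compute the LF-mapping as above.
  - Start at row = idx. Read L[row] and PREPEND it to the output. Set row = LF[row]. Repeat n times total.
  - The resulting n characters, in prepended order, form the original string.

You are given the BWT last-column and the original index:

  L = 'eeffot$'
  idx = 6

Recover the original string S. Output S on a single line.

Answer: toffee$

Derivation:
LF mapping: 1 2 3 4 5 6 0
Walk LF starting at row 6, prepending L[row]:
  step 1: row=6, L[6]='$', prepend. Next row=LF[6]=0
  step 2: row=0, L[0]='e', prepend. Next row=LF[0]=1
  step 3: row=1, L[1]='e', prepend. Next row=LF[1]=2
  step 4: row=2, L[2]='f', prepend. Next row=LF[2]=3
  step 5: row=3, L[3]='f', prepend. Next row=LF[3]=4
  step 6: row=4, L[4]='o', prepend. Next row=LF[4]=5
  step 7: row=5, L[5]='t', prepend. Next row=LF[5]=6
Reversed output: toffee$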